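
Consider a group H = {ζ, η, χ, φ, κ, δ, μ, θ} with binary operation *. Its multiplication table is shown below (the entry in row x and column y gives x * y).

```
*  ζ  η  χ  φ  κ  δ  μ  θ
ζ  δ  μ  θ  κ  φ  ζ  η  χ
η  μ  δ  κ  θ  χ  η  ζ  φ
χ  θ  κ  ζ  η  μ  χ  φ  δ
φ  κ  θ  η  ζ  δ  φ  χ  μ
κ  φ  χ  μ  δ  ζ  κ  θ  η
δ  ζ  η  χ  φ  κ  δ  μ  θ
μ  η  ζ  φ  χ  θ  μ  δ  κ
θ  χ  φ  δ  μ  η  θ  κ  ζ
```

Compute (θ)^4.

δ

θ^1 = θ
θ^2 = θ * θ = ζ
θ^3 = ζ * θ = χ
θ^4 = χ * θ = δ
(Structurally, H here is isomorphic to Z_2 x Z_4.)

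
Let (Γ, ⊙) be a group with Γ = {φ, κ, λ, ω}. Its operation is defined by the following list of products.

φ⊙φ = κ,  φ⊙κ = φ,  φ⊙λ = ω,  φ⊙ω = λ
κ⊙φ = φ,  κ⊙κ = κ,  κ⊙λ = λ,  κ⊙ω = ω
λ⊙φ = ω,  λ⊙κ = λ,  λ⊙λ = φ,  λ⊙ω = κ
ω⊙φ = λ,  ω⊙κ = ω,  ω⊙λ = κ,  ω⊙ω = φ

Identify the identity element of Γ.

The identity e satisfies e ⊙ x = x for all x, so its row in the table reproduces the column headers.
Row κ reads: φ, κ, λ, ω — exactly the header order. So κ is the identity.

κ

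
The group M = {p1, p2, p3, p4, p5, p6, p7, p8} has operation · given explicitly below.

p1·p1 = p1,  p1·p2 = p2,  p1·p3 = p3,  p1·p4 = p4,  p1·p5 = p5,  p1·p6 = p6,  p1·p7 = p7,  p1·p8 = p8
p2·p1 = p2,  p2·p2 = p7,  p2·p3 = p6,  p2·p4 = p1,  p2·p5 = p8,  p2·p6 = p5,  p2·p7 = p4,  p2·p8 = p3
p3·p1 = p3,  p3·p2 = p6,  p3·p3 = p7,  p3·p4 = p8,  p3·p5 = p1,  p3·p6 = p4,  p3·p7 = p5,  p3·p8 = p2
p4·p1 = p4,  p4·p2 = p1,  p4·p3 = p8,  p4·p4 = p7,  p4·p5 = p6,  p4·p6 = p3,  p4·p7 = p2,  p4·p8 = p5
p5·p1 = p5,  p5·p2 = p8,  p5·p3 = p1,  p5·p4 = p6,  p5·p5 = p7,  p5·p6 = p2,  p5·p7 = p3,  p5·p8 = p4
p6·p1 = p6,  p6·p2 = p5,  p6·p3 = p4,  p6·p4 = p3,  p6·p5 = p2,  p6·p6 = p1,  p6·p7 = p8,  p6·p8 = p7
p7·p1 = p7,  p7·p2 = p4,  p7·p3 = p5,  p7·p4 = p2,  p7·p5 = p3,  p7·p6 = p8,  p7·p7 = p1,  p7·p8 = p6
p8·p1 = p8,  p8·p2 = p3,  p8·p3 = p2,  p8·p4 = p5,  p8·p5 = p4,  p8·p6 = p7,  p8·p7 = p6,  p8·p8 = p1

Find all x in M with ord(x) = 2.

Identity is p1. Compute the order of each non-identity element by repeated multiplication:
  p2: p2 → p7 → p4 → p1  (order 4)
  p3: p3 → p7 → p5 → p1  (order 4)
  p4: p4 → p7 → p2 → p1  (order 4)
  p5: p5 → p7 → p3 → p1  (order 4)
  p6: p6 → p1  (order 2)
  p7: p7 → p1  (order 2)
  p8: p8 → p1  (order 2)
Elements of order 2: {p6, p7, p8}.

{p6, p7, p8}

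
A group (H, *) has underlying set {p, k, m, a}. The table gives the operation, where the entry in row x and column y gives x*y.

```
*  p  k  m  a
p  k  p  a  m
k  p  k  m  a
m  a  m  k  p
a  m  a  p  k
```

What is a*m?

Read row a, column m: a*m = p.

p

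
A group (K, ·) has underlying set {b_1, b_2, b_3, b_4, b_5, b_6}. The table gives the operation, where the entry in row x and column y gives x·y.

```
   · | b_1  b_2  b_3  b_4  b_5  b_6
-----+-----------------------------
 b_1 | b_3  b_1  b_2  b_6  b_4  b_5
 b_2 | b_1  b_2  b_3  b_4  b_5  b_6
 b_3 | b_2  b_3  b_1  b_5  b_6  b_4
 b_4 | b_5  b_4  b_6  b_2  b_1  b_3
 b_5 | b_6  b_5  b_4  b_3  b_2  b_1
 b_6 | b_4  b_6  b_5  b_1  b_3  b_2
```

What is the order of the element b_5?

2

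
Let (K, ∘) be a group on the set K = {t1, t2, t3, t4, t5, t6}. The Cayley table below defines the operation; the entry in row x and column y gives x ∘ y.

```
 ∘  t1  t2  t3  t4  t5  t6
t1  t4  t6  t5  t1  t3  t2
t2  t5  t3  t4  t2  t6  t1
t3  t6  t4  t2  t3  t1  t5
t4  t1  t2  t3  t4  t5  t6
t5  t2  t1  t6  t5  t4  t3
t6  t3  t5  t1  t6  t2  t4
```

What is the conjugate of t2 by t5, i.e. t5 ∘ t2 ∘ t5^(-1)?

t3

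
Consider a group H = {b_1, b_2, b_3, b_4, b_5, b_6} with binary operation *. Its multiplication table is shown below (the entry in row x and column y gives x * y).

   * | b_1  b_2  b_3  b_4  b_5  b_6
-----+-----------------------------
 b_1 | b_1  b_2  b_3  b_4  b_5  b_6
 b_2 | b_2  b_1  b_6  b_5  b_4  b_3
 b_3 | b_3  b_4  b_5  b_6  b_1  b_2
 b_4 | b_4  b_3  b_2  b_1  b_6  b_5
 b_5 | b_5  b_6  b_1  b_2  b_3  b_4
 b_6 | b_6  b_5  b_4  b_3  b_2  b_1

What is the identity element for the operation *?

b_1

The identity e satisfies e * x = x for all x, so its row in the table reproduces the column headers.
Row b_1 reads: b_1, b_2, b_3, b_4, b_5, b_6 — exactly the header order. So b_1 is the identity.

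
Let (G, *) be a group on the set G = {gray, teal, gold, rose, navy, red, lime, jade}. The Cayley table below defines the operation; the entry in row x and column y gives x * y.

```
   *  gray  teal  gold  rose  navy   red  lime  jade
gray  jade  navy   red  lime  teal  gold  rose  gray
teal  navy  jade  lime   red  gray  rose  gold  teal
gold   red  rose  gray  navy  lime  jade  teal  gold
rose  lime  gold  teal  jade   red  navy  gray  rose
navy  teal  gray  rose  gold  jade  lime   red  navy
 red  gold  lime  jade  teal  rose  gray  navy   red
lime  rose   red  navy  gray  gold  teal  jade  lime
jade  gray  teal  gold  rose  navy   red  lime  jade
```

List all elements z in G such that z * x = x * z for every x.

An element z is central iff its row equals its column in the table.
For red: red * navy = rose ≠ lime = navy * red, so red ∉ Z.
Checking each element this way leaves Z(G) = {gray, jade}.
(Structurally, G here is isomorphic to the dihedral group D_4.)

{gray, jade}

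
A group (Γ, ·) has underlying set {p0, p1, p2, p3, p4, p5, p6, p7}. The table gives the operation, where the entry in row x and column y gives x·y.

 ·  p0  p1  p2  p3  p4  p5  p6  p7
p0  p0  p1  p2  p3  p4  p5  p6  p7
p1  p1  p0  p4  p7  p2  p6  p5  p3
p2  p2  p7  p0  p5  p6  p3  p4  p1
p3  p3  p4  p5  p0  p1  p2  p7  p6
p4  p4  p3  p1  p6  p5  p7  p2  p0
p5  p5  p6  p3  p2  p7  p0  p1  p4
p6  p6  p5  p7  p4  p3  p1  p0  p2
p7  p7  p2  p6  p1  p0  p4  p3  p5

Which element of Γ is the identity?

The identity e satisfies e·x = x for all x, so its row in the table reproduces the column headers.
Row p0 reads: p0, p1, p2, p3, p4, p5, p6, p7 — exactly the header order. So p0 is the identity.

p0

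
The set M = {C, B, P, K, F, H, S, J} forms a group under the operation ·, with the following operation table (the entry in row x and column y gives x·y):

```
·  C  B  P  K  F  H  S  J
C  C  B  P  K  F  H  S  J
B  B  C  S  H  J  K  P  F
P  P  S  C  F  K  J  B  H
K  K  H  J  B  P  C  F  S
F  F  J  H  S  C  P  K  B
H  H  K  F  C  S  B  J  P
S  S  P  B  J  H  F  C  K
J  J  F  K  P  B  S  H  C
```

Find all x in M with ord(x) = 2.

{B, F, J, P, S}

Identity is C. Compute the order of each non-identity element by repeated multiplication:
  B: B → C  (order 2)
  P: P → C  (order 2)
  K: K → B → H → C  (order 4)
  F: F → C  (order 2)
  H: H → B → K → C  (order 4)
  S: S → C  (order 2)
  J: J → C  (order 2)
Elements of order 2: {B, F, J, P, S}.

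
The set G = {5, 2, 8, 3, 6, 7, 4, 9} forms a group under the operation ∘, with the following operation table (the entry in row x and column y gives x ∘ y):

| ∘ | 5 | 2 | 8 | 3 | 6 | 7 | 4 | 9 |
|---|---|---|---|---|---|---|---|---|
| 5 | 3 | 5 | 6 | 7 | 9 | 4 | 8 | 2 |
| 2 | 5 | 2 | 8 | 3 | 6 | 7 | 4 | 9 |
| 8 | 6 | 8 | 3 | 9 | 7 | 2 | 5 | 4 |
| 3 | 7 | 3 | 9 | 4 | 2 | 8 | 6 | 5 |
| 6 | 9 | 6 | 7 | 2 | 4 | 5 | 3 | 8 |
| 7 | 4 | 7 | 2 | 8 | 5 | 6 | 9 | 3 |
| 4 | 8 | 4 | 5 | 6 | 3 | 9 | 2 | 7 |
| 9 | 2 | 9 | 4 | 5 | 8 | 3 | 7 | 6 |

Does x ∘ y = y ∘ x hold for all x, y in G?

Yes

Check whether the table is symmetric across its main diagonal.
Every entry (row x, col y) equals the entry (row y, col x), so G is abelian.
(In fact G ≅ the cyclic group Z_8.)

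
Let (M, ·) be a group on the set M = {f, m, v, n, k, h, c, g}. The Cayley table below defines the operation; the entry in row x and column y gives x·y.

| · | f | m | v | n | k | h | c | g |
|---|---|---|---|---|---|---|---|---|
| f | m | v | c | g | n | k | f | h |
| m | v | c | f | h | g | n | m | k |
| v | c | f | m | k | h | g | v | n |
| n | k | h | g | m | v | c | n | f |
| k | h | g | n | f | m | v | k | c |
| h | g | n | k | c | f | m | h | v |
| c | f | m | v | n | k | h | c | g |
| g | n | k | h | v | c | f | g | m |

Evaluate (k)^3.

k^1 = k
k^2 = k·k = m
k^3 = m·k = g

g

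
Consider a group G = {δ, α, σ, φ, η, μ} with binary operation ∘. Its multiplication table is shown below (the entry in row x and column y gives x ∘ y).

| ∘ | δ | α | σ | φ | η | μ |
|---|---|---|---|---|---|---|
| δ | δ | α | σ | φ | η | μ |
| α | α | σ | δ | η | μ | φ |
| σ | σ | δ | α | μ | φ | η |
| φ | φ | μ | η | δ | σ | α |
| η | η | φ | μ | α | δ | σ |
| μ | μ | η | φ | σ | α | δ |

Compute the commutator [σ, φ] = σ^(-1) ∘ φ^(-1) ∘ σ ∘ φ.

Identity is δ; from the table σ^(-1) = α and φ^(-1) = φ.
α ∘ φ = η
η ∘ σ = μ
μ ∘ φ = σ
(Structurally, G here is isomorphic to the symmetric group S_3.)

σ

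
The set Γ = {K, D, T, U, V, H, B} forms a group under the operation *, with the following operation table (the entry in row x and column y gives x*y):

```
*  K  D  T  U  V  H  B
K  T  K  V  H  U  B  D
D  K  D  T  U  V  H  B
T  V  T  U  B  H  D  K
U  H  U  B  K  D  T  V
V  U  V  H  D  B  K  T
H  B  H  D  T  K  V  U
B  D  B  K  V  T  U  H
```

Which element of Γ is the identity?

The identity e satisfies e*x = x for all x, so its row in the table reproduces the column headers.
Row D reads: K, D, T, U, V, H, B — exactly the header order. So D is the identity.

D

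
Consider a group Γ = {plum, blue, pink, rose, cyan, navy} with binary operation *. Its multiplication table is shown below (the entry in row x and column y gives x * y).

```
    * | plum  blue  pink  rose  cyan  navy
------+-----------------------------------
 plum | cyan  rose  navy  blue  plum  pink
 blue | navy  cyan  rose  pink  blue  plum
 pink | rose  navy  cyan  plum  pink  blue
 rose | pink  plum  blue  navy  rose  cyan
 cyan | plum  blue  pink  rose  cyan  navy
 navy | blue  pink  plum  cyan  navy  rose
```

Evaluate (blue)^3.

blue^1 = blue
blue^2 = blue * blue = cyan
blue^3 = cyan * blue = blue

blue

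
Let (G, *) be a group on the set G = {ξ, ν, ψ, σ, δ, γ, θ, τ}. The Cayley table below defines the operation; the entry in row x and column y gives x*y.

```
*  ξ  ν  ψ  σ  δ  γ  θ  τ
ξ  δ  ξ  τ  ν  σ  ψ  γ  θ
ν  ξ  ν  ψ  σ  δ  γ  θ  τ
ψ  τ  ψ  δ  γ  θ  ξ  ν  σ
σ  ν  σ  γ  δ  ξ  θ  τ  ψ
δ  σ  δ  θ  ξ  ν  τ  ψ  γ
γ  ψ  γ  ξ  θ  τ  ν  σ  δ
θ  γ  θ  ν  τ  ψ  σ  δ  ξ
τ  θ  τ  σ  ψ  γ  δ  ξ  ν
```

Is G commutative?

Yes

Check whether the table is symmetric across its main diagonal.
Every entry (row x, col y) equals the entry (row y, col x), so G is abelian.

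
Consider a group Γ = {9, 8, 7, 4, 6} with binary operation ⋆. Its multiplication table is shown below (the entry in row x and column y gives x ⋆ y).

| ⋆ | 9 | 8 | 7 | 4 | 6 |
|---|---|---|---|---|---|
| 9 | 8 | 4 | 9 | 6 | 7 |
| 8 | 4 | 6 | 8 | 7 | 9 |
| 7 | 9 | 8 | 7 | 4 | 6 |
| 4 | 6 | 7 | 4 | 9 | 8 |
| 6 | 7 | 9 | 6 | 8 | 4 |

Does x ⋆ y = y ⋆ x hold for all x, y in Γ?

Yes

Check whether the table is symmetric across its main diagonal.
Every entry (row x, col y) equals the entry (row y, col x), so Γ is abelian.
(In fact Γ ≅ the cyclic group Z_5.)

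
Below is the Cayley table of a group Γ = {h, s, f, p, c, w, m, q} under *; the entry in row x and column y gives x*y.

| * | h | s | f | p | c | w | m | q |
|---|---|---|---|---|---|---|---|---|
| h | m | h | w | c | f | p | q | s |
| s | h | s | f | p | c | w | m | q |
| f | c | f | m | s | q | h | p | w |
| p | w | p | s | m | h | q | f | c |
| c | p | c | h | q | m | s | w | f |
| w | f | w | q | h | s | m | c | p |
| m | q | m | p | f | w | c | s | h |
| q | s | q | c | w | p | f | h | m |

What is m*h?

Read row m, column h: m*h = q.

q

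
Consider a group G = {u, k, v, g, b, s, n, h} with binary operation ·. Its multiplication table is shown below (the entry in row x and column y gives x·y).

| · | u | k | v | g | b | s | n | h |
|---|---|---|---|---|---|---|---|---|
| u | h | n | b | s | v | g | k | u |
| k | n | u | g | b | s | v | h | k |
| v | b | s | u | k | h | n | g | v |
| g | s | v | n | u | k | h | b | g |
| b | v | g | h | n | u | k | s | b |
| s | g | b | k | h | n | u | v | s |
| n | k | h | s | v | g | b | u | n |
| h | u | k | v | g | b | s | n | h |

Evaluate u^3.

u^1 = u
u^2 = u·u = h
u^3 = h·u = u

u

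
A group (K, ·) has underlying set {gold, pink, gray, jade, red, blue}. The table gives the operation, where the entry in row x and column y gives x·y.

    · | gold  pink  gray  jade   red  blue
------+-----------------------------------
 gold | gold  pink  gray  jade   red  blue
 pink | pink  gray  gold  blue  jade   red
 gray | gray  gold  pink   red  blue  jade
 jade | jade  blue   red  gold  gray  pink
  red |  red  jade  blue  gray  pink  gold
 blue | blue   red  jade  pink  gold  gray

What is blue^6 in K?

gold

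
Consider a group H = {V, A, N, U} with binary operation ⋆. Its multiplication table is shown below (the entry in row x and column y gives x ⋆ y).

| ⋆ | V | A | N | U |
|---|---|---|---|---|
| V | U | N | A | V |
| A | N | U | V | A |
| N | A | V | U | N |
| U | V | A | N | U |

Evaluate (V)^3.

V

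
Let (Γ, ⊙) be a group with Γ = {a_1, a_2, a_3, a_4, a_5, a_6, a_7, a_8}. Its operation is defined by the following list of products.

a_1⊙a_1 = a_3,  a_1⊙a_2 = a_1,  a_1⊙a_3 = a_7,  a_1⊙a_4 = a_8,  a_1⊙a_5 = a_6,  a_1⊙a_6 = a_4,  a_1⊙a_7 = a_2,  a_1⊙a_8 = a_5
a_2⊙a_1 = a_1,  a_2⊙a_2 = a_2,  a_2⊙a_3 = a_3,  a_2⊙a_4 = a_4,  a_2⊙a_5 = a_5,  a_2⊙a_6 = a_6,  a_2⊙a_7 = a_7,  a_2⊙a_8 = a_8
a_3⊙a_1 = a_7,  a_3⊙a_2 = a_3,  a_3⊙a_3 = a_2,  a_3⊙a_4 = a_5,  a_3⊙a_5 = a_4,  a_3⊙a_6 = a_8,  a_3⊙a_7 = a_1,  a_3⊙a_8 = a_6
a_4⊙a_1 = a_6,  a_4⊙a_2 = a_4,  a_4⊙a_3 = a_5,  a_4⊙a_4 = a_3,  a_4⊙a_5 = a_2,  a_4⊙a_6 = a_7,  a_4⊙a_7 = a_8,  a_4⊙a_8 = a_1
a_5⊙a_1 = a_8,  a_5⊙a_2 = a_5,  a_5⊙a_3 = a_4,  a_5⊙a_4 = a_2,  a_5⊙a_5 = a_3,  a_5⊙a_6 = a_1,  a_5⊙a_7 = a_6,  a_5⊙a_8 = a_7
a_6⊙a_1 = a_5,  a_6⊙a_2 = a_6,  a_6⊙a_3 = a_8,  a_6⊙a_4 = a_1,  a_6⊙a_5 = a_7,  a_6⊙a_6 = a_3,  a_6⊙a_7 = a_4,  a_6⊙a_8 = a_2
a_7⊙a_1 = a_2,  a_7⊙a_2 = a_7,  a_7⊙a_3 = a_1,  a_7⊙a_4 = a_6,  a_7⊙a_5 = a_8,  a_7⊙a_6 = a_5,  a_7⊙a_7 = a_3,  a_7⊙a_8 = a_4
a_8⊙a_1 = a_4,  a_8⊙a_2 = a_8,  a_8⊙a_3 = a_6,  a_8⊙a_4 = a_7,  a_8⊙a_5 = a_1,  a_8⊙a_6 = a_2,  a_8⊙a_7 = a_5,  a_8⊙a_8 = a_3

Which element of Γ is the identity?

a_2

The identity e satisfies e ⊙ x = x for all x, so its row in the table reproduces the column headers.
Row a_2 reads: a_1, a_2, a_3, a_4, a_5, a_6, a_7, a_8 — exactly the header order. So a_2 is the identity.
(Structurally, Γ here is isomorphic to the quaternion group Q_8.)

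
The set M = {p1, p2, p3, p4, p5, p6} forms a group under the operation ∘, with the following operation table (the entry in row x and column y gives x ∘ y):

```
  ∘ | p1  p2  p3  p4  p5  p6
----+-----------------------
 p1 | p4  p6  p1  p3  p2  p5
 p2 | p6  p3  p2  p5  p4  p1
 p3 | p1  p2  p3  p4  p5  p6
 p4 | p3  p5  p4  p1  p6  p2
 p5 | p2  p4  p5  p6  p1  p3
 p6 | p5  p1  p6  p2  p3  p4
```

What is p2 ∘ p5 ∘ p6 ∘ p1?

p6

p2 ∘ p5 = p4
p4 ∘ p6 = p2
p2 ∘ p1 = p6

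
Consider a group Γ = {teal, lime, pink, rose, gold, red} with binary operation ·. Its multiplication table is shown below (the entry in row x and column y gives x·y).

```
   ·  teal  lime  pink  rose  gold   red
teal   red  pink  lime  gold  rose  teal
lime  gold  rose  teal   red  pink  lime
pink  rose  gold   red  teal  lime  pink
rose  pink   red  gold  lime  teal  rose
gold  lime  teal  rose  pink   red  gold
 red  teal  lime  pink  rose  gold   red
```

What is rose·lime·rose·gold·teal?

rose·lime = red
red·rose = rose
rose·gold = teal
teal·teal = red

red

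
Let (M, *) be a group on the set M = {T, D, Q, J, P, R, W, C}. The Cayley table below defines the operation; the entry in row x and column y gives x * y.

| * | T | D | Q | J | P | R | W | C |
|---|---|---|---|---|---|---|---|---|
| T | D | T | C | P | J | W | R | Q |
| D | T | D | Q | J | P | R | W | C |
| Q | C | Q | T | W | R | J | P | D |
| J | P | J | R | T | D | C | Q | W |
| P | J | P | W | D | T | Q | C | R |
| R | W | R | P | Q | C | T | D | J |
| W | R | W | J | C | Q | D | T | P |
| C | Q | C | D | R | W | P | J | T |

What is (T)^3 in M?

T

T^1 = T
T^2 = T * T = D
T^3 = D * T = T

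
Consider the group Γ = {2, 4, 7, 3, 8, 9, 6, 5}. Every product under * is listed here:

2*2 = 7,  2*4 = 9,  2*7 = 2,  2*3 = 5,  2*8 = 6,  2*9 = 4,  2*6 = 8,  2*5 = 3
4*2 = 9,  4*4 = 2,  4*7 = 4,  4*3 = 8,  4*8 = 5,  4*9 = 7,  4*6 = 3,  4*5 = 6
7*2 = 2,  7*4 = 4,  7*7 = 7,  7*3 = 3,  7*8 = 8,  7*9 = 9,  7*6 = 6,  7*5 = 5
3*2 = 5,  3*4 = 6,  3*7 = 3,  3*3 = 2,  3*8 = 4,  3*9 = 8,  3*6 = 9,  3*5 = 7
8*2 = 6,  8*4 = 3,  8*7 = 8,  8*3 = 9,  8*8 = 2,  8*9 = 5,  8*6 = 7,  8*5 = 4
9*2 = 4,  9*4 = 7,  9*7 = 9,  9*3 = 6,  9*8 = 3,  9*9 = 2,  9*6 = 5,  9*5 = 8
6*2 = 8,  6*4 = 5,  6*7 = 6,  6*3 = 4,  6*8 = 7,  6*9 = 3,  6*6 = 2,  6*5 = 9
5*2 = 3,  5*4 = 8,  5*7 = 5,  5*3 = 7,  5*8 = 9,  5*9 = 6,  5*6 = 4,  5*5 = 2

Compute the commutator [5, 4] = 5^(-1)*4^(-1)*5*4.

Identity is 7; from the table 5^(-1) = 3 and 4^(-1) = 9.
3*9 = 8
8*5 = 4
4*4 = 2

2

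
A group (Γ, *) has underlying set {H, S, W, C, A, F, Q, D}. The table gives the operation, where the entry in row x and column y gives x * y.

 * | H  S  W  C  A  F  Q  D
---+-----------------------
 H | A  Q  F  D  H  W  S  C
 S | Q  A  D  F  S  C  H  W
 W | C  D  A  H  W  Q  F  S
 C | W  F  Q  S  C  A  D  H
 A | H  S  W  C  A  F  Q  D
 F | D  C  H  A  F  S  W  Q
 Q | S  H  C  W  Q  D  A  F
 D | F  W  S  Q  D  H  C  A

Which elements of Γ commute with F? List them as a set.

Compare row F with column F entry by entry.
S * F = C = F * S, so S commutes with F.
H * F = W but F * H = D, so H does not.
Collecting the elements that commute with F: C(F) = {A, C, F, S}.

{A, C, F, S}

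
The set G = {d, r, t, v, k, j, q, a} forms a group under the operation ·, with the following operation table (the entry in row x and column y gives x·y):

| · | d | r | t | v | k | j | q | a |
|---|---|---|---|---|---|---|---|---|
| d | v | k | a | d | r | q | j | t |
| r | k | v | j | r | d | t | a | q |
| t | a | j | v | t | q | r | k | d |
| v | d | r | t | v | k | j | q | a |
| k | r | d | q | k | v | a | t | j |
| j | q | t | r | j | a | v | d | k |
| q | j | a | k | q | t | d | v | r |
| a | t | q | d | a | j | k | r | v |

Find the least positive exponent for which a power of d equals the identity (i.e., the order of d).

2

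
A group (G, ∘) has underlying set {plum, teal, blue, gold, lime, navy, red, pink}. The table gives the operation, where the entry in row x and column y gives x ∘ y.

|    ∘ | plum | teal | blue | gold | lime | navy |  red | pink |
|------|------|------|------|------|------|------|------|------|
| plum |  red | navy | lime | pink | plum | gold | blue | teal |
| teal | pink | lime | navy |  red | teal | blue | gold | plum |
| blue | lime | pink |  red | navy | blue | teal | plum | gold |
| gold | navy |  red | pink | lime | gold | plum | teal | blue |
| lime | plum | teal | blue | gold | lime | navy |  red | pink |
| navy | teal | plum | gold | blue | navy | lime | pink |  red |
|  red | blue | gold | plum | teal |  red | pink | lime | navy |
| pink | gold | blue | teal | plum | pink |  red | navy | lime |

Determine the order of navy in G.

2

The identity element is lime (its row matches the header).
navy^1 = navy
navy^2 = navy ∘ navy = lime
The first power of navy equal to the identity is navy^2, so ord(navy) = 2.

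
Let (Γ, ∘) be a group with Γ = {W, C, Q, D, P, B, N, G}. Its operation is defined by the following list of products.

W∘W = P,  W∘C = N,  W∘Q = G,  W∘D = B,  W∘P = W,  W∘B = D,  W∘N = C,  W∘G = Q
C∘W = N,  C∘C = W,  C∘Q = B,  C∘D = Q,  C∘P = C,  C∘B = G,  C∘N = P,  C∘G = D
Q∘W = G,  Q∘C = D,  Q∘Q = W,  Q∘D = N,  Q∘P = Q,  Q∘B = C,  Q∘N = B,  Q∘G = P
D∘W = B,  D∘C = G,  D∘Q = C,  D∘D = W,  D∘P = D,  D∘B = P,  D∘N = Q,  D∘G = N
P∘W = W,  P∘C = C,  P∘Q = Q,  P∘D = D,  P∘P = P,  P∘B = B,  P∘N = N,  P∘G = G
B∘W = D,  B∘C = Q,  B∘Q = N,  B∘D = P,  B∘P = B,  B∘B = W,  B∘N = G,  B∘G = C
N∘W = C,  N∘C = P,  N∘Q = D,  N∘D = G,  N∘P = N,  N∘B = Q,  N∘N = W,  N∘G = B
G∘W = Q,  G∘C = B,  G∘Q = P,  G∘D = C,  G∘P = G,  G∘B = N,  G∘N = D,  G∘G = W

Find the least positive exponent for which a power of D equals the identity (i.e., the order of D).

The identity element is P (its row matches the header).
D^1 = D
D^2 = D ∘ D = W
D^3 = W ∘ D = B
D^4 = B ∘ D = P
The first power of D equal to the identity is D^4, so ord(D) = 4.

4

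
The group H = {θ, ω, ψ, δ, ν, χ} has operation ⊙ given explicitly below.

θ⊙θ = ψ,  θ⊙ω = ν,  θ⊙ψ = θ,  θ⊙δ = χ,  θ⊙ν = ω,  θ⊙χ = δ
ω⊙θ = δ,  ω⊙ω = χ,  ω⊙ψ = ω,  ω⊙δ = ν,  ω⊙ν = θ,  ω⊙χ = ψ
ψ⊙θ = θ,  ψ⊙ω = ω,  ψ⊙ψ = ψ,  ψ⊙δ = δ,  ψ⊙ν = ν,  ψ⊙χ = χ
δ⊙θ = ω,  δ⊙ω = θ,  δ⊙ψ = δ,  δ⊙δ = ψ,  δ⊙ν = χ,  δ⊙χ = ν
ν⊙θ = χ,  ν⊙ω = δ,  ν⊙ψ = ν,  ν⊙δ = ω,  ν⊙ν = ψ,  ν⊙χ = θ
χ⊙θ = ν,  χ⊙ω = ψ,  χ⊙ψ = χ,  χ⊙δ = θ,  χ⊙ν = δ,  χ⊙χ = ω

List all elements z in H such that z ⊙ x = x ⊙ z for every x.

An element z is central iff its row equals its column in the table.
For θ: θ ⊙ χ = δ ≠ ν = χ ⊙ θ, so θ ∉ Z.
Checking each element this way leaves Z(H) = {ψ}.

{ψ}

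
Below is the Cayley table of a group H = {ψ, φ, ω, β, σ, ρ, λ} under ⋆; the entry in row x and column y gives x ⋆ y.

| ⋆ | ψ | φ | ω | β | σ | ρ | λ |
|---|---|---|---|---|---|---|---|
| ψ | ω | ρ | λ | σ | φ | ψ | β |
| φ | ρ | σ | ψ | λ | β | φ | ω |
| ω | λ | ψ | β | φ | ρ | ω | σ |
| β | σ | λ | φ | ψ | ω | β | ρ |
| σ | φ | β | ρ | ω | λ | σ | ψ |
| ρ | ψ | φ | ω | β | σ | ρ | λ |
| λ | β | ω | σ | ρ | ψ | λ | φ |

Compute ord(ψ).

The identity element is ρ (its row matches the header).
ψ^1 = ψ
ψ^2 = ψ ⋆ ψ = ω
ψ^3 = ω ⋆ ψ = λ
ψ^4 = λ ⋆ ψ = β
ψ^5 = β ⋆ ψ = σ
ψ^6 = σ ⋆ ψ = φ
ψ^7 = φ ⋆ ψ = ρ
The first power of ψ equal to the identity is ψ^7, so ord(ψ) = 7.

7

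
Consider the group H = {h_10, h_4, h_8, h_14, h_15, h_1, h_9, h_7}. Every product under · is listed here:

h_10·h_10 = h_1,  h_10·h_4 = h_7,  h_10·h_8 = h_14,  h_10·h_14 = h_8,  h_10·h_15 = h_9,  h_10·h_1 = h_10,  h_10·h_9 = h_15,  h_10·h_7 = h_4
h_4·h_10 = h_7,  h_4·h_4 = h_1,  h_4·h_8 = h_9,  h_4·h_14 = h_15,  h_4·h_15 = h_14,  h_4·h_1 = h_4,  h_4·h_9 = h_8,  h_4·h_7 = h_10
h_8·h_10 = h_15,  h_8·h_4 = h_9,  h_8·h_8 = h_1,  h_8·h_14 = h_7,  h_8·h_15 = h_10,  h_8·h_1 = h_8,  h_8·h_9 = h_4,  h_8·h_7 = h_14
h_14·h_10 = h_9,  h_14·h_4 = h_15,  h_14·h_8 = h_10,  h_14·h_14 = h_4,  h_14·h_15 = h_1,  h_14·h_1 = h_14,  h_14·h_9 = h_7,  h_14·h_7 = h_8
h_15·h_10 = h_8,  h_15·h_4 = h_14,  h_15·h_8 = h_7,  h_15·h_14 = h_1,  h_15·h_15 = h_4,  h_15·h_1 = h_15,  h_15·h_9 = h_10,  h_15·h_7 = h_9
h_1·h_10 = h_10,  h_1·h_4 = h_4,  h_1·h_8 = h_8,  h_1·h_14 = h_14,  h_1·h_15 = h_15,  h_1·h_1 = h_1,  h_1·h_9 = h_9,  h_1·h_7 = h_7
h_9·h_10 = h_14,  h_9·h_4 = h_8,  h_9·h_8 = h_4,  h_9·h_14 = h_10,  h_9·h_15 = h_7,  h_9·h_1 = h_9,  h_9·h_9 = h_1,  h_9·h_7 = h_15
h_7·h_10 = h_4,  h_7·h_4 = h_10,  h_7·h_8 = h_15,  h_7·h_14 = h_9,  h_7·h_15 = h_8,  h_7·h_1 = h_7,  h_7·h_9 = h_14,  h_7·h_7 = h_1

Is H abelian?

No

h_15·h_9 = h_10 but h_9·h_15 = h_7.
Since h_15 and h_9 do not commute, H is not abelian.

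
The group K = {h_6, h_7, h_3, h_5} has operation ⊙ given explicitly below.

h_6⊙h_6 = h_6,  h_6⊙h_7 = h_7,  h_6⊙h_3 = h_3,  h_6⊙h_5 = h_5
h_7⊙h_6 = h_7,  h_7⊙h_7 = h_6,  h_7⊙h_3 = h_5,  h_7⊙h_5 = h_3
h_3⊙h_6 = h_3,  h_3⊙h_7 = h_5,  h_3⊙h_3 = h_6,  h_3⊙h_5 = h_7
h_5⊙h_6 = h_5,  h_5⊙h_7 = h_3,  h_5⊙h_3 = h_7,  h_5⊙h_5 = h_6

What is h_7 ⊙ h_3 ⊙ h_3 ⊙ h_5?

h_7 ⊙ h_3 = h_5
h_5 ⊙ h_3 = h_7
h_7 ⊙ h_5 = h_3

h_3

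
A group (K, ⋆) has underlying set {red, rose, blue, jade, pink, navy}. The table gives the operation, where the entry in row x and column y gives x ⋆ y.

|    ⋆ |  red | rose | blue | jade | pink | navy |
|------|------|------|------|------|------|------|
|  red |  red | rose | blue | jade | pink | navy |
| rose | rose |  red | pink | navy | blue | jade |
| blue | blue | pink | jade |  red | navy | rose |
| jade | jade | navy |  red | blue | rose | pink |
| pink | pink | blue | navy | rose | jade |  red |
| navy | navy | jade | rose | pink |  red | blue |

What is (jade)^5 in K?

jade^1 = jade
jade^2 = jade ⋆ jade = blue
jade^3 = blue ⋆ jade = red
jade^4 = red ⋆ jade = jade
jade^5 = jade ⋆ jade = blue

blue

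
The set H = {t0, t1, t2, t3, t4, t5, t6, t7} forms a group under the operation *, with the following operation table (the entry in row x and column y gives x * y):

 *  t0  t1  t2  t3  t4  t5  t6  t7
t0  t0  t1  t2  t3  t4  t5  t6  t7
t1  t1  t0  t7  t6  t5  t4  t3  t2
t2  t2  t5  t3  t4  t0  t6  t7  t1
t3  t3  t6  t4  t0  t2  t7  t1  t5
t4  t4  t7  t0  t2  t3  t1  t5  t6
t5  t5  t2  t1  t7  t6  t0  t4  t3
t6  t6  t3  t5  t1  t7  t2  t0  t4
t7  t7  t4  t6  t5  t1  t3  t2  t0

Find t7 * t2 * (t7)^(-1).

t4

The identity is t0. In row t7, the entry t0 sits in column t7, so t7^(-1) = t7.
t7 * t2 = t6
t6 * t7 = t4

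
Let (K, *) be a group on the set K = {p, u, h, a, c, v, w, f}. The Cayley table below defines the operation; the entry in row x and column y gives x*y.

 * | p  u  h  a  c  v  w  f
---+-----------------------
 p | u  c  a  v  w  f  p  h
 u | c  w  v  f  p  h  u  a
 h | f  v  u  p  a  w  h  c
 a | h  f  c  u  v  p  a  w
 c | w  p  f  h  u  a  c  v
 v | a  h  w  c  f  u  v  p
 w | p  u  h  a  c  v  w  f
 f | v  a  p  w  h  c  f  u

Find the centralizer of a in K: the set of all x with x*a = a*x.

Compare row a with column a entry by entry.
u*a = f = a*u, so u commutes with a.
v*a = c but a*v = p, so v does not.
Collecting the elements that commute with a: C(a) = {a, f, u, w}.

{a, f, u, w}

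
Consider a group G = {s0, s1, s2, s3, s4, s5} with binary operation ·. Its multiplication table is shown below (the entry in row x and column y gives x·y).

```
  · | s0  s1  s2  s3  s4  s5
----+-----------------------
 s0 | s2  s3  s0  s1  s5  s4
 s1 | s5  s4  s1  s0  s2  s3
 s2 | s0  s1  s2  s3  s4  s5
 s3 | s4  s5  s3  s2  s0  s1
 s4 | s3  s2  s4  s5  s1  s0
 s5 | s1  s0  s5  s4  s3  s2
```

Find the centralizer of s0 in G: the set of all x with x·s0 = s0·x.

Compare row s0 with column s0 entry by entry.
s4·s0 = s3 but s0·s4 = s5, so s4 does not.
Collecting the elements that commute with s0: C(s0) = {s0, s2}.

{s0, s2}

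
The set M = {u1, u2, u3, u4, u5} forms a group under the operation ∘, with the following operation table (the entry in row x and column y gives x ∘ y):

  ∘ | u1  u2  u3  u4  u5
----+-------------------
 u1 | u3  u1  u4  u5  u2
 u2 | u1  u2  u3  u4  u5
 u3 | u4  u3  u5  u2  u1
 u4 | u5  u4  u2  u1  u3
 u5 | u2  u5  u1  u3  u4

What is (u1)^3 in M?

u1^1 = u1
u1^2 = u1 ∘ u1 = u3
u1^3 = u3 ∘ u1 = u4

u4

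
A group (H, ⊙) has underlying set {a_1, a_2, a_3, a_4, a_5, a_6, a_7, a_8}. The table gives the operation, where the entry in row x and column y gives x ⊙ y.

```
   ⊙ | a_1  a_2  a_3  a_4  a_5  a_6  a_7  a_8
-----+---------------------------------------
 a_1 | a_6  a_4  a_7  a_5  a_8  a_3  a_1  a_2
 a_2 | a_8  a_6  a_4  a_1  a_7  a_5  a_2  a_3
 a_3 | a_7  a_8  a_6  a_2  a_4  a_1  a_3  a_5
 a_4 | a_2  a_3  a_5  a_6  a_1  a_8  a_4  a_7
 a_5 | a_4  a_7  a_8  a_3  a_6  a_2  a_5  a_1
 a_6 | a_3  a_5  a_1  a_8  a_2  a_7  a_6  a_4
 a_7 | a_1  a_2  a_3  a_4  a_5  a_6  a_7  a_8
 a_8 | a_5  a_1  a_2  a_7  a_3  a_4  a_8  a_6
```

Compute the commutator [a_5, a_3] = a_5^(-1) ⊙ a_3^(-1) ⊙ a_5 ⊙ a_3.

a_6

Identity is a_7; from the table a_5^(-1) = a_2 and a_3^(-1) = a_1.
a_2 ⊙ a_1 = a_8
a_8 ⊙ a_5 = a_3
a_3 ⊙ a_3 = a_6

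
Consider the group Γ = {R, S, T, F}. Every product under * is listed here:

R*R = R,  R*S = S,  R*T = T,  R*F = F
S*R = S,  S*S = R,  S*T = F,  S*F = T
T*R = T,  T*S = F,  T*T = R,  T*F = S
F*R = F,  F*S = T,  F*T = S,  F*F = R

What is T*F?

Read row T, column F: T*F = S.

S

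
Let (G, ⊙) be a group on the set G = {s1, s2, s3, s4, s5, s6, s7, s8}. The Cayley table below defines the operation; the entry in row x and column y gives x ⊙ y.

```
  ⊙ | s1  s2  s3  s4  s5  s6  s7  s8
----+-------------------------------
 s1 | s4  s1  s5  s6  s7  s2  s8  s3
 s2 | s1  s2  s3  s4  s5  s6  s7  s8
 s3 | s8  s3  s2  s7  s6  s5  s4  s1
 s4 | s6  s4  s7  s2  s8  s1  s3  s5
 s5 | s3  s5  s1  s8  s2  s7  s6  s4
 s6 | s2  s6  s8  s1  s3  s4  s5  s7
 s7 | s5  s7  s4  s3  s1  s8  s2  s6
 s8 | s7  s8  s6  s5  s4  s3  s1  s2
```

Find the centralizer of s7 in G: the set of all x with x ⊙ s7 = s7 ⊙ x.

Compare row s7 with column s7 entry by entry.
s4 ⊙ s7 = s3 = s7 ⊙ s4, so s4 commutes with s7.
s8 ⊙ s7 = s1 but s7 ⊙ s8 = s6, so s8 does not.
Collecting the elements that commute with s7: C(s7) = {s2, s3, s4, s7}.

{s2, s3, s4, s7}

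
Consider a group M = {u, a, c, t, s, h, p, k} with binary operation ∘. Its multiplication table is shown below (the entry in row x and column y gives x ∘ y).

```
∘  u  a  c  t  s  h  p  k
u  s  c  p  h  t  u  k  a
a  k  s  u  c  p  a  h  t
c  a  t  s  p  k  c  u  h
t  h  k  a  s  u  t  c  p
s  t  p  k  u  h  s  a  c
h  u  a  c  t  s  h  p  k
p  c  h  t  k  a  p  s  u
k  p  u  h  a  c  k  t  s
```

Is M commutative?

p ∘ k = u but k ∘ p = t.
Since p and k do not commute, M is not abelian.

No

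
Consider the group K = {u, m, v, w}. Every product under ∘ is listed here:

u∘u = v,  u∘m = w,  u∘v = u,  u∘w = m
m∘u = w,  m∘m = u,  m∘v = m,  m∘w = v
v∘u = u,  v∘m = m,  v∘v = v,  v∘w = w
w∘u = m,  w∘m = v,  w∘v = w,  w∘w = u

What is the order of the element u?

The identity element is v (its row matches the header).
u^1 = u
u^2 = u ∘ u = v
The first power of u equal to the identity is u^2, so ord(u) = 2.

2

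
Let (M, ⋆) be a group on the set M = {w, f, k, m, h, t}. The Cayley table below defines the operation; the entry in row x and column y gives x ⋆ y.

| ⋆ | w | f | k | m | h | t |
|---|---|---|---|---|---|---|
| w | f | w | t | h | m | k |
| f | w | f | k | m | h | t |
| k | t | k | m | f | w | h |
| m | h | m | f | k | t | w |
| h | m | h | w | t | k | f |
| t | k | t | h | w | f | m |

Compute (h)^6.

h^1 = h
h^2 = h ⋆ h = k
h^3 = k ⋆ h = w
h^4 = w ⋆ h = m
h^5 = m ⋆ h = t
h^6 = t ⋆ h = f
(Structurally, M here is isomorphic to the cyclic group Z_6.)

f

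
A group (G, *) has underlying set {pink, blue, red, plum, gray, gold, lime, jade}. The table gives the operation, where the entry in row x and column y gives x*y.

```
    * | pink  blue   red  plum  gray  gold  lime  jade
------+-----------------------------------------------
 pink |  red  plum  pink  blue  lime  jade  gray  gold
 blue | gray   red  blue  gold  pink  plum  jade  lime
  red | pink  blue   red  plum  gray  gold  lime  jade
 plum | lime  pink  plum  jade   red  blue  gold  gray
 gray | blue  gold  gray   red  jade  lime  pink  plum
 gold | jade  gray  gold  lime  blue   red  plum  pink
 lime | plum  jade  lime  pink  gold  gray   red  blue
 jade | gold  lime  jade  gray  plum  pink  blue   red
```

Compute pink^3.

pink

pink^1 = pink
pink^2 = pink*pink = red
pink^3 = red*pink = pink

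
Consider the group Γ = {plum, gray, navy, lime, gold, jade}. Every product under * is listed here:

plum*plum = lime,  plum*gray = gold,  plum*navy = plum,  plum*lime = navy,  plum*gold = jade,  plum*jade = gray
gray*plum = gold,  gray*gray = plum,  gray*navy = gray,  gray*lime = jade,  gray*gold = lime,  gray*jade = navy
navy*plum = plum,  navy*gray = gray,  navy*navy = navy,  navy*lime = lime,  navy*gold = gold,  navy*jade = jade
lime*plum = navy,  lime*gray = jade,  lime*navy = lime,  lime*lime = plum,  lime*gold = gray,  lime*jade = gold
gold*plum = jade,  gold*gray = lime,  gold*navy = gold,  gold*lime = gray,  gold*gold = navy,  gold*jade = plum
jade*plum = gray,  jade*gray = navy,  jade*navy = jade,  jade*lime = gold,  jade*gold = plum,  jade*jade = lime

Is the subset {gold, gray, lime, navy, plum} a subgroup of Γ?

lime * gray = jade, which is not in {gold, gray, lime, navy, plum}.
The subset is not closed under *, so it is not a subgroup.

No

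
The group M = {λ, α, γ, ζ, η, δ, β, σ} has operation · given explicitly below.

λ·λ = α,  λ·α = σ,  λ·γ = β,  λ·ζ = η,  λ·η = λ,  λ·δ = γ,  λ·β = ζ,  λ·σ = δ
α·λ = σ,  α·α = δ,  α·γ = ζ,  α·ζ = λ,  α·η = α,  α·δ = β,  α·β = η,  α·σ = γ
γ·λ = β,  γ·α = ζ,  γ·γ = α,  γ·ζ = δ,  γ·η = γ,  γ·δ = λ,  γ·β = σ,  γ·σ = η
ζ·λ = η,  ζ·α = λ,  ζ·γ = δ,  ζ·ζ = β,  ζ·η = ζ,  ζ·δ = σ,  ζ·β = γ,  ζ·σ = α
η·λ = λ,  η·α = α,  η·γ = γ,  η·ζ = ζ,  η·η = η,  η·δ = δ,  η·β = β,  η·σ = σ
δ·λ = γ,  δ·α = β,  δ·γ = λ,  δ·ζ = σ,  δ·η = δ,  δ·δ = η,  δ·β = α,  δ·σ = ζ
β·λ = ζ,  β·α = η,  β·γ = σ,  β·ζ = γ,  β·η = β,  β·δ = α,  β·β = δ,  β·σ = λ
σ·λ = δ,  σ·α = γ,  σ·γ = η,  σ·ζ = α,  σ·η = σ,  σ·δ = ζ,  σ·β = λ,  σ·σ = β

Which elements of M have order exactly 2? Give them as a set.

{δ}

Identity is η. Compute the order of each non-identity element by repeated multiplication:
  λ: λ → α → σ → δ → γ → β → ζ → η  (order 8)
  α: α → δ → β → η  (order 4)
  γ: γ → α → ζ → δ → λ → β → σ → η  (order 8)
  ζ: ζ → β → γ → δ → σ → α → λ → η  (order 8)
  δ: δ → η  (order 2)
  β: β → δ → α → η  (order 4)
  σ: σ → β → λ → δ → ζ → α → γ → η  (order 8)
Elements of order 2: {δ}.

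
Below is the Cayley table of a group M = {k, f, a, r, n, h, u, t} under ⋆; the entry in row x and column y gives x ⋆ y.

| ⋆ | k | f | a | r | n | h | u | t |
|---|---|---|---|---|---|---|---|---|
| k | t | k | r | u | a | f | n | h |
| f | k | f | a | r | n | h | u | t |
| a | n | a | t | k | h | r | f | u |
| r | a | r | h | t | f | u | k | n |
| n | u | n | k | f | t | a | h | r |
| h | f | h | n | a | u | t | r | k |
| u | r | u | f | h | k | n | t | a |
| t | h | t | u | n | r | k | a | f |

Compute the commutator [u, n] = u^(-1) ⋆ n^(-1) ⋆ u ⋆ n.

Identity is f; from the table u^(-1) = a and n^(-1) = r.
a ⋆ r = k
k ⋆ u = n
n ⋆ n = t

t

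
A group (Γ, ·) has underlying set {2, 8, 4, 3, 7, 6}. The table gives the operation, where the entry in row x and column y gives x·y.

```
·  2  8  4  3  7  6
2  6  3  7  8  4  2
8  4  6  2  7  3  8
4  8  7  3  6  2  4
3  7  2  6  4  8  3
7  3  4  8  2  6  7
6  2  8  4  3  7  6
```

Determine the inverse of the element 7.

7

First locate the identity: row 6 matches the header, so 6 is the identity.
Scan row 7 for 6: 7·7 = 6. Hence 7^(-1) = 7.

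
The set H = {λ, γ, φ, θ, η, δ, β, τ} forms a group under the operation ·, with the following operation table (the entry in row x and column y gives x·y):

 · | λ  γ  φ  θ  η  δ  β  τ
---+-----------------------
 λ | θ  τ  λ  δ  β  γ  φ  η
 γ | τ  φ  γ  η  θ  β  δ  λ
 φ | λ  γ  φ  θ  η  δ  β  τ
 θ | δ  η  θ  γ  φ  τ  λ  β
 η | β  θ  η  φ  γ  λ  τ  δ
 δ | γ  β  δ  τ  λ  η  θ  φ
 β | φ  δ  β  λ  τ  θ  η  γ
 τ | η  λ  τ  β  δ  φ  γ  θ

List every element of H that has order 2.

Identity is φ. Compute the order of each non-identity element by repeated multiplication:
  λ: λ → θ → δ → γ → τ → η → β → φ  (order 8)
  γ: γ → φ  (order 2)
  θ: θ → γ → η → φ  (order 4)
  η: η → γ → θ → φ  (order 4)
  δ: δ → η → λ → γ → β → θ → τ → φ  (order 8)
  β: β → η → τ → γ → δ → θ → λ → φ  (order 8)
  τ: τ → θ → β → γ → λ → η → δ → φ  (order 8)
Elements of order 2: {γ}.

{γ}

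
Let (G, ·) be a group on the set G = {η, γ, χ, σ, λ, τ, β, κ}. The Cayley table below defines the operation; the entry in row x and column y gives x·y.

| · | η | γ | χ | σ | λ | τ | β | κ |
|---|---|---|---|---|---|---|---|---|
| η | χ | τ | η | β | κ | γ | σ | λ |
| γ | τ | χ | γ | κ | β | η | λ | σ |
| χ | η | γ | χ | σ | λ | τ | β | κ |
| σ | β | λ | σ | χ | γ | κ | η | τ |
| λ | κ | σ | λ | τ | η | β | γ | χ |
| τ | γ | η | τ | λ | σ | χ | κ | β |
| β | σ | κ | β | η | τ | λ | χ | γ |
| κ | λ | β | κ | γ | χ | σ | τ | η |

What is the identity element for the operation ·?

The identity e satisfies e·x = x for all x, so its row in the table reproduces the column headers.
Row χ reads: η, γ, χ, σ, λ, τ, β, κ — exactly the header order. So χ is the identity.

χ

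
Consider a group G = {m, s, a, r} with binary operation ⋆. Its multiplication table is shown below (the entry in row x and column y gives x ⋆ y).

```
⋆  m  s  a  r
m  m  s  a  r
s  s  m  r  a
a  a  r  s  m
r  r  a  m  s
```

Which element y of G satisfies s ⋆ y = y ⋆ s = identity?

First locate the identity: row m matches the header, so m is the identity.
Scan row s for m: s ⋆ s = m. Hence s^(-1) = s.

s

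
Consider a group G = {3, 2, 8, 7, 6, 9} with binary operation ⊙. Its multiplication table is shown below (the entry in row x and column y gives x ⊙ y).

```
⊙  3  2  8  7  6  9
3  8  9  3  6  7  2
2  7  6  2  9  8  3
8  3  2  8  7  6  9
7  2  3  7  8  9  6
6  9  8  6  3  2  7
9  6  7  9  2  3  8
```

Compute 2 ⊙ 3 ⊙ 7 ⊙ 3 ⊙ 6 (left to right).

7

2 ⊙ 3 = 7
7 ⊙ 7 = 8
8 ⊙ 3 = 3
3 ⊙ 6 = 7
(Structurally, G here is isomorphic to the symmetric group S_3.)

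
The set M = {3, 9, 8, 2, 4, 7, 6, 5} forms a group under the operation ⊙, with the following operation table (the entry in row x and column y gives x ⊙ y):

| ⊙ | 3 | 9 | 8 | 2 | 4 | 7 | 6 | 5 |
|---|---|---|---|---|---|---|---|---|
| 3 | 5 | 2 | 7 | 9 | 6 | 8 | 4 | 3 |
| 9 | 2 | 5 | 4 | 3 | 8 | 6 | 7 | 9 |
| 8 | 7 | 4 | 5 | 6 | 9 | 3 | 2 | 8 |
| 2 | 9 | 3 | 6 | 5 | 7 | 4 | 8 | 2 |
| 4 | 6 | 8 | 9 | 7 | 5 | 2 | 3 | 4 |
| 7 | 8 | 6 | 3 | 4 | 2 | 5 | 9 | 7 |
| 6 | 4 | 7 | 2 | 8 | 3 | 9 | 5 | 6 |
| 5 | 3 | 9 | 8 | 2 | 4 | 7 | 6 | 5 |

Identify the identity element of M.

The identity e satisfies e ⊙ x = x for all x, so its row in the table reproduces the column headers.
Row 5 reads: 3, 9, 8, 2, 4, 7, 6, 5 — exactly the header order. So 5 is the identity.

5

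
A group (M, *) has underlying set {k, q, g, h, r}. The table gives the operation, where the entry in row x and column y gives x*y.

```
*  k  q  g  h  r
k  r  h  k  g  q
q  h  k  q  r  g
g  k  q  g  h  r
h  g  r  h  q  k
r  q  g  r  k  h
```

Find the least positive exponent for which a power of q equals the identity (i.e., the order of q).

5

The identity element is g (its row matches the header).
q^1 = q
q^2 = q*q = k
q^3 = k*q = h
q^4 = h*q = r
q^5 = r*q = g
The first power of q equal to the identity is q^5, so ord(q) = 5.
(Structurally, M here is isomorphic to the cyclic group Z_5.)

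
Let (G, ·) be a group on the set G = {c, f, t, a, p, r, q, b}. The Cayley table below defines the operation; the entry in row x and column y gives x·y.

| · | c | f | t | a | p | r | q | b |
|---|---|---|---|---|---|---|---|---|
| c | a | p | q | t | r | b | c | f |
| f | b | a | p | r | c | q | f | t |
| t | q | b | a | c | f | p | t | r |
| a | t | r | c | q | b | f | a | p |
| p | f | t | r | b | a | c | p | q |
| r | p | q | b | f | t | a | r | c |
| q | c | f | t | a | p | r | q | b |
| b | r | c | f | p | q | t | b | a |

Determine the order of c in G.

4

The identity element is q (its row matches the header).
c^1 = c
c^2 = c·c = a
c^3 = a·c = t
c^4 = t·c = q
The first power of c equal to the identity is c^4, so ord(c) = 4.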